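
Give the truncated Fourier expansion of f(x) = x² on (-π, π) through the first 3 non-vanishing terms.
-4·cos(x) + cos(2·x) + π^2/3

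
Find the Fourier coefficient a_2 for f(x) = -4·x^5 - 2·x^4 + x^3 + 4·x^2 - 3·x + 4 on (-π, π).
a_2 = (1/π) ∫_{-π}^{π} f(x)·cos(2x) dx.
Evaluate the integral (use parity and integration by parts as needed): a_2 = 10 - 4·π^2.

Final answer: 10 - 4·π^2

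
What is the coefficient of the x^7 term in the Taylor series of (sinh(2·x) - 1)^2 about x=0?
Expand to order 7: (sinh(2·x) - 1)^2 = -16·x^7/315 + 128·x^6/45 - 8·x^5/15 + 16·x^4/3 - 8·x^3/3 + 4·x^2 - 4·x + 1 + O(x^8).
The coefficient of x^7 is -16/315.

Final answer: -16/315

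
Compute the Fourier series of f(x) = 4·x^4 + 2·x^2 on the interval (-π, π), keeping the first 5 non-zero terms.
(184 - 32·π^2)·cos(x) + (-10 + 8·π^2)·cos(2·x) + (40/27 - 32·π^2/9)·cos(3·x) + (-1/4 + 2·π^2)·cos(4·x) + 2·π^2/3 + 4·π^4/5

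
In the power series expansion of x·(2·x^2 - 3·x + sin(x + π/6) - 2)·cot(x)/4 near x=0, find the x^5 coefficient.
Expand to order 5: x·(2·x^2 - 3·x + sin(x + π/6) - 2)·cot(x)/4 = x^5·(√(3)/192 + 1/60) - 127·x^4/960 + x^3·(1/4 - √(3)/16) + 9·x^2/16 + x·(-3/4 + √(3)/8) - 3/8 + O(x^6).
The coefficient of x^5 is √(3)/192 + 1/60.

Final answer: √(3)/192 + 1/60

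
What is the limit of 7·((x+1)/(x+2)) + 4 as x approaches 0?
Direct substitution at x = 0 gives 15/2.

Final answer: 15/2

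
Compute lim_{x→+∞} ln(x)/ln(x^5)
This is an ∞/∞ indeterminate form as x → +∞.
Write ln(x^5) = 5·ln(x), reducing the quotient to 1/5.
Limit = 1/5.

Final answer: 1/5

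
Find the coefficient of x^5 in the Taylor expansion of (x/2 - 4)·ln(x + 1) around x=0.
Expand to order 5: (x/2 - 4)·ln(x + 1) = -37·x^5/40 + 7·x^4/6 - 19·x^3/12 + 5·x^2/2 - 4·x + O(x^6).
The coefficient of x^5 is -37/40.

Final answer: -37/40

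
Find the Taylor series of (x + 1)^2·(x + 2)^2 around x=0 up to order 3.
6·x^3 + 13·x^2 + 12·x + 4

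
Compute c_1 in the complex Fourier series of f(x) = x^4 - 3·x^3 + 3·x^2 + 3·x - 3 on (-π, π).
Compute the real Fourier coefficients first: a_1 = 36 - 8·π^2, b_1 = 42 - 6·π^2.
Then c_1 = (a_1 − i·b_1)/2 = -4·π^2 + 18 - 21·i + 3·i·π^2.

Final answer: -4·π^2 + 18 - 21·i + 3·i·π^2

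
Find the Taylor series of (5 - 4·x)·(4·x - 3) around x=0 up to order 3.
-16·x^2 + 32·x - 15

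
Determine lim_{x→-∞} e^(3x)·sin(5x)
Evaluate the dominant behaviour as x → -∞; each term tends to a finite value or vanishes.
Limit = 0.

Final answer: 0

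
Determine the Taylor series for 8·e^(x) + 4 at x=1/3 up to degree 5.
4 + 8·e^(1/3) + 8·e^(1/3)·(x - 1/3) + 4·e^(1/3)·(x - 1/3)^2 + 4·e^(1/3)·(x - 1/3)^3/3 + e^(1/3)·(x - 1/3)^4/3 + e^(1/3)·(x - 1/3)^5/15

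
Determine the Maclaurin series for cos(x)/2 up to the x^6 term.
-x^6/1440 + x^4/48 - x^2/4 + 1/2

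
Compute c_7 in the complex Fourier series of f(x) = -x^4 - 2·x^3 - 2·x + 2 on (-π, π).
Compute the real Fourier coefficients first: a_7 = -48/2401 + 8·π^2/49, b_7 = -4·π^2/7 - 172/343.
Then c_7 = (a_7 − i·b_7)/2 = -24/2401 + 4·π^2/49 + 86·i/343 + 2·i·π^2/7.

Final answer: -24/2401 + 4·π^2/49 + 86·i/343 + 2·i·π^2/7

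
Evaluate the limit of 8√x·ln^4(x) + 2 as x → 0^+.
The product is a 0·∞ indeterminate form at x → 0⁺.
Rewrite the product as 8·ln^4(x) / x^(-1/2) and apply L'Hôpital, or use the standard hierarchy x^(-1/2) ≫ |ln x|^4 as x → 0⁺.
The indeterminate product → 0, so the limit = 2.

Final answer: 2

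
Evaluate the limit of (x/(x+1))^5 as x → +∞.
As x → +∞: x/(x+1) = 1/(1 + 1/x) → 1, and the 5th power of a limit-1 base also → 1.
Limit = 1.

Final answer: 1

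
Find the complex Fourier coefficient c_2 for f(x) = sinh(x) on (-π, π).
Compute the real Fourier coefficients first: a_2 = 0, b_2 = -4·sinh(π)/(5·π).
Then c_2 = (a_2 − i·b_2)/2 = 2·i·sinh(π)/(5·π).

Final answer: 2·i·sinh(π)/(5·π)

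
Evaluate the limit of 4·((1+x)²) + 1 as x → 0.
Direct substitution at x = 0 gives 5.

Final answer: 5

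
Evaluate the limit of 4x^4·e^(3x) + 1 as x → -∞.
The product is a 0·∞ indeterminate form at x → -∞.
Rewrite the product as 4x^4 / e^(-3x) (an ∞/∞ form) and apply L'Hôpital, or use the standard hierarchy e^(3|x|) ≫ |x^4| as x → -∞.
The indeterminate product → 0, so the limit = 1.

Final answer: 1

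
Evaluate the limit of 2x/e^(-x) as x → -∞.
This is an ∞/∞ indeterminate form as x → -∞.
Compare growth rates of the dominant terms (exponentials ≫ polynomials ≫ logarithms), or apply L'Hôpital's rule; the quotient → 0.
Limit = 0.

Final answer: 0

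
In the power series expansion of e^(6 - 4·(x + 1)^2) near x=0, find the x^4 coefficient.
Expand to order 4: e^(6 - 4·(x + 1)^2) = 152·x^4·e^(2)/3 - 160·x^3·e^(2)/3 + 28·x^2·e^(2) - 8·x·e^(2) + e^(2) + O(x^5).
The coefficient of x^4 is 152·e^(2)/3.

Final answer: 152·e^(2)/3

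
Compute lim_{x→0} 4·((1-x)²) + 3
Direct substitution at x = 0 gives 7.

Final answer: 7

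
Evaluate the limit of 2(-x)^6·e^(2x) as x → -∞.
This is a 0·∞ indeterminate form at x → -∞.
Rewrite the product as 2(-x)^6 / e^(-2x) (an ∞/∞ form) and apply L'Hôpital, or use the standard hierarchy e^(2|x|) ≫ |(-x)^6| as x → -∞.
The indeterminate product → 0, so the limit = 0.

Final answer: 0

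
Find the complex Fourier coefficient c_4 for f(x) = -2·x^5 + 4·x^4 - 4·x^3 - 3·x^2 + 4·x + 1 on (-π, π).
Compute the real Fourier coefficients first: a_4 = -3/2 + 2·π^2, b_4 = -73/32 + 3·π^2/4 + π^4.
Then c_4 = (a_4 − i·b_4)/2 = -3/4 + π^2 - i·π^4/2 - 3·i·π^2/8 + 73·i/64.

Final answer: -3/4 + π^2 - i·π^4/2 - 3·i·π^2/8 + 73·i/64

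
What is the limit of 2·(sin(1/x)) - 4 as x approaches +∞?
Evaluate the dominant behaviour as x → +∞; each term tends to a finite value or vanishes.
Limit = -4.

Final answer: -4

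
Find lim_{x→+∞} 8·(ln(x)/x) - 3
Evaluate the dominant behaviour as x → +∞; each term tends to a finite value or vanishes.
Limit = -3.

Final answer: -3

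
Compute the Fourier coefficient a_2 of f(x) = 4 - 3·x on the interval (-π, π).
a_2 = (1/π) ∫_{-π}^{π} f(x)·cos(2x) dx.
Evaluate the integral (use parity and integration by parts as needed): a_2 = 0.

Final answer: 0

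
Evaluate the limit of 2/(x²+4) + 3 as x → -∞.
Evaluate the dominant behaviour as x → -∞; each term tends to a finite value or vanishes.
Limit = 3.

Final answer: 3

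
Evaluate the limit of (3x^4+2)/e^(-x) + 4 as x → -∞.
The quotient is an ∞/∞ indeterminate form as x → -∞.
Compare growth rates of the dominant terms (exponentials ≫ polynomials ≫ logarithms), or apply L'Hôpital's rule; the quotient → 0.
Adding the constant: 0 + 4 = 4. Limit = 4.

Final answer: 4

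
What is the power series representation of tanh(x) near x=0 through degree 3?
-x^3/3 + x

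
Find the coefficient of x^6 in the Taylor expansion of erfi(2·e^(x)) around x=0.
Expand to order 6: erfi(2·e^(x)) = 244297·x^6·e^(4)/(180·√(π)) + 16321·x^5·e^(4)/(30·√(π)) + 1193·x^4·e^(4)/(6·√(π)) + 194·x^3·e^(4)/(3·√(π)) + 18·x^2·e^(4)/√(π) + 4·x·e^(4)/√(π) + erfi(2) + O(x^7).
The coefficient of x^6 is 244297·e^(4)/(180·√(π)).

Final answer: 244297·e^(4)/(180·√(π))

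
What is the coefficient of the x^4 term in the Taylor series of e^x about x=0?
Expand to order 4: e^x = x^4/24 + x^3/6 + x^2/2 + x + 1 + O(x^5).
The coefficient of x^4 is 1/24.

Final answer: 1/24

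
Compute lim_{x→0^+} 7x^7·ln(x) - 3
The product is a 0·∞ indeterminate form at x → 0⁺.
Rewrite the product as 7·ln(x) / x^(-7) and apply L'Hôpital, or use the standard hierarchy x^(-7) ≫ |ln x| as x → 0⁺.
The indeterminate product → 0, so the limit = -3.

Final answer: -3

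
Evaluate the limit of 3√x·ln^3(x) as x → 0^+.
This is a 0·∞ indeterminate form at x → 0⁺.
Rewrite the product as 3·ln^3(x) / x^(-1/2) and apply L'Hôpital, or use the standard hierarchy x^(-1/2) ≫ |ln x|^3 as x → 0⁺.
The indeterminate product → 0, so the limit = 0.

Final answer: 0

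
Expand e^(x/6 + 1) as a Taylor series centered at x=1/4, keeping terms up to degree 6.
e^(25/24) + e^(25/24)·(x - 1/4)/6 + e^(25/24)·(x - 1/4)^2/72 + e^(25/24)·(x - 1/4)^3/1296 + e^(25/24)·(x - 1/4)^4/31104 + e^(25/24)·(x - 1/4)^5/933120 + e^(25/24)·(x - 1/4)^6/33592320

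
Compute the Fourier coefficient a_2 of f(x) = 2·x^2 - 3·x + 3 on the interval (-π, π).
a_2 = (1/π) ∫_{-π}^{π} f(x)·cos(2x) dx.
Evaluate the integral (use parity and integration by parts as needed): a_2 = 2.

Final answer: 2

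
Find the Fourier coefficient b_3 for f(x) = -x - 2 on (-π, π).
b_3 = (1/π) ∫_{-π}^{π} f(x)·sin(3x) dx.
Evaluate the integral (use parity and integration by parts as needed): b_3 = -2/3.

Final answer: -2/3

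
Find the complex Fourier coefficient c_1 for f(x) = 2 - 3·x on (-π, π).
Compute the real Fourier coefficients first: a_1 = 0, b_1 = -6.
Then c_1 = (a_1 − i·b_1)/2 = 3·i.

Final answer: 3·i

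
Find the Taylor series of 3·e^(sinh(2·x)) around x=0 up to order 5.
48·x^5/5 + 10·x^4 + 8·x^3 + 6·x^2 + 6·x + 3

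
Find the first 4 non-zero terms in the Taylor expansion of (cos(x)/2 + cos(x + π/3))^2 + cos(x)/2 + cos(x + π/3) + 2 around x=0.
3·√(3)·x^3/4 - 3·x^2/4 - 3·√(3)·x/2 + 4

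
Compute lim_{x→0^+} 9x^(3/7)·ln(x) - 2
The product is a 0·∞ indeterminate form at x → 0⁺.
Rewrite the product as 9·ln(x) / x^(-3/7) and apply L'Hôpital, or use the standard hierarchy x^(-3/7) ≫ |ln x| as x → 0⁺.
The indeterminate product → 0, so the limit = -2.

Final answer: -2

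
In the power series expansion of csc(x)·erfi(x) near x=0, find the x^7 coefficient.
Expand to order 7: csc(x)·erfi(x) = 247·x^6/(2520·√(π)) + 7·x^4/(20·√(π)) + x^2/√(π) + 2/√(π) + O(x^8).
The coefficient of x^7 is 0.

Final answer: 0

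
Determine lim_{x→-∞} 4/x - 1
Evaluate the dominant behaviour as x → -∞; each term tends to a finite value or vanishes.
Limit = -1.

Final answer: -1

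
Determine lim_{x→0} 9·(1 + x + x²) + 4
Direct substitution at x = 0 gives 13.

Final answer: 13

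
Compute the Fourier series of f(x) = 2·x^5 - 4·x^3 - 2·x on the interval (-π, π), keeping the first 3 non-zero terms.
(-88·π^2 + 4·π^4 + 524)·sin(x) + (-2·π^4 - 19 + 14·π^2)·sin(2·x) + (-152·π^2/27 + 196/81 + 4·π^4/3)·sin(3·x)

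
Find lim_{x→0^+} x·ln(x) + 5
The product is a 0·∞ indeterminate form at x → 0⁺.
Rewrite the product as ln(x) / x^(-1) and apply L'Hôpital, or use the standard hierarchy x^(-1) ≫ |ln x| as x → 0⁺.
The indeterminate product → 0, so the limit = 5.

Final answer: 5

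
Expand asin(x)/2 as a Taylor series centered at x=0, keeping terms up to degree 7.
5·x^7/224 + 3·x^5/80 + x^3/12 + x/2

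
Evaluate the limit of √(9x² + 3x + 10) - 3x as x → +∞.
As x → +∞: multiply by the conjugate to get (3x+10)/(√(9x²+3x+10)+3x); the denominator ~ 6x, so the limit is 3/6 = 1/2.
Limit = 1/2.

Final answer: 1/2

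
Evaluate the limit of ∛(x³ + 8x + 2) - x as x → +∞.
This is an ∞ − ∞ indeterminate form.
Multiply by (A² + AB + B²)/(A² + AB + B²) where A = ∛(x³+8x + 2), B = x to use A³ − B³ = (A−B)(A²+AB+B²); the x³ terms cancel, leaving (8x + 2)/(A²+AB+B²) with denominator ~ 3x², so the limit is 0.
Limit = 0.

Final answer: 0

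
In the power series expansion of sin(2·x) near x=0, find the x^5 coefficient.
Expand to order 5: sin(2·x) = 4·x^5/15 - 4·x^3/3 + 2·x + O(x^6).
The coefficient of x^5 is 4/15.

Final answer: 4/15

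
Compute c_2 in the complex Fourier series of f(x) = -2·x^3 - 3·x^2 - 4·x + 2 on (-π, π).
Compute the real Fourier coefficients first: a_2 = -3, b_2 = 1 + 2·π^2.
Then c_2 = (a_2 − i·b_2)/2 = -3/2 - i·π^2 - i/2.

Final answer: -3/2 - i·π^2 - i/2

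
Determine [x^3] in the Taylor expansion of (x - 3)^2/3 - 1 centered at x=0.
Expand to order 3: (x - 3)^2/3 - 1 = x^2/3 - 2·x + 2 + O(x^4).
The coefficient of x^3 is 0.

Final answer: 0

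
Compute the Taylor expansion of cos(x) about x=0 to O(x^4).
1 - x^2/2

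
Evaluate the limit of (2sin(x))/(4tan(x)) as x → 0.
Both numerator and denominator → 0 as x → 0; this is a 0/0 indeterminate form.
Expand each to leading order near x = 0: numerator ~ 2·x, denominator ~ 4·x.
The limit of the ratio is 1/2.

Final answer: 1/2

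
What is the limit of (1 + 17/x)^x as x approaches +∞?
As x → +∞: this is the defining limit (1 + 17/x)^x → e^17.
Limit = e^(17).

Final answer: e^(17)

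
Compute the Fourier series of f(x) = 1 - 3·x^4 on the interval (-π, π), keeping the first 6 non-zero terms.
(-144 + 24·π^2)·cos(x) + (9 - 6·π^2)·cos(2·x) + (-16/9 + 8·π^2/3)·cos(3·x) + (9/16 - 3·π^2/2)·cos(4·x) + (-144/625 + 24·π^2/25)·cos(5·x) - 3·π^4/5 + 1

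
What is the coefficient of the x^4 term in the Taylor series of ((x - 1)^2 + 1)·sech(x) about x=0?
Expand to order 4: ((x - 1)^2 + 1)·sech(x) = -x^4/12 + x^3 - 2·x + 2 + O(x^5).
The coefficient of x^4 is -1/12.

Final answer: -1/12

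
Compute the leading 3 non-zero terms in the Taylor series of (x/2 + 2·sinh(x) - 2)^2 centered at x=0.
25·x^2/4 - 10·x + 4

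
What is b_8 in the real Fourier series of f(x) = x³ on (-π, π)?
b_8 = (1/π) ∫_{-π}^{π} f(x)·sin(8x) dx.
Evaluate the integral (use parity and integration by parts as needed): b_8 = 3/128 - π^2/4.

Final answer: 3/128 - π^2/4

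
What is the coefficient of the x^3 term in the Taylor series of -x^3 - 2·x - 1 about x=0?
Expand to order 3: -x^3 - 2·x - 1 = -x^3 - 2·x - 1 + O(x^4).
The coefficient of x^3 is -1.

Final answer: -1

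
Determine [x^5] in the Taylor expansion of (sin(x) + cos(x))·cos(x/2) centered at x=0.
Expand to order 5: (sin(x) + cos(x))·cos(x/2) = 61·x^5/1920 + 41·x^4/384 - 7·x^3/24 - 5·x^2/8 + x + 1 + O(x^6).
The coefficient of x^5 is 61/1920.

Final answer: 61/1920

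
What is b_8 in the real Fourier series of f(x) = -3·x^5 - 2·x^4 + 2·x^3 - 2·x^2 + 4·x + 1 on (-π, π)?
b_8 = (1/π) ∫_{-π}^{π} f(x)·sin(8x) dx.
Evaluate the integral (use parity and integration by parts as needed): b_8 = -47·π^2/64 - 1907/2048 + 3·π^4/4.

Final answer: -47·π^2/64 - 1907/2048 + 3·π^4/4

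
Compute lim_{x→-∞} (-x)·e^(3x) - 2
The product is a 0·∞ indeterminate form at x → -∞.
Rewrite the product as (-x) / e^(-3x) (an ∞/∞ form) and apply L'Hôpital, or use the standard hierarchy e^(3|x|) ≫ |(-x)| as x → -∞.
The indeterminate product → 0, so the limit = -2.

Final answer: -2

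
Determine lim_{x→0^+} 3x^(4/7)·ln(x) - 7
The product is a 0·∞ indeterminate form at x → 0⁺.
Rewrite the product as 3·ln(x) / x^(-4/7) and apply L'Hôpital, or use the standard hierarchy x^(-4/7) ≫ |ln x| as x → 0⁺.
The indeterminate product → 0, so the limit = -7.

Final answer: -7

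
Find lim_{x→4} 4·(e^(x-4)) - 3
Direct substitution at x = 4 gives 1.

Final answer: 1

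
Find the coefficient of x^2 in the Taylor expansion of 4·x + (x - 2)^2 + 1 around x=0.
Expand to order 2: 4·x + (x - 2)^2 + 1 = x^2 + 5 + O(x^3).
The coefficient of x^2 is 1.

Final answer: 1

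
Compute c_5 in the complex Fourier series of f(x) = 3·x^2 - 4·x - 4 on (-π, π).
Compute the real Fourier coefficients first: a_5 = -12/25, b_5 = -8/5.
Then c_5 = (a_5 − i·b_5)/2 = -6/25 + 4·i/5.

Final answer: -6/25 + 4·i/5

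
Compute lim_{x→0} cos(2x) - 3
Direct substitution at x = 0 gives -2.

Final answer: -2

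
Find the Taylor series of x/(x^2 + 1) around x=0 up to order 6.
x^5 - x^3 + x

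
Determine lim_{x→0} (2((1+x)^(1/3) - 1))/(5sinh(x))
Both numerator and denominator → 0 as x → 0; this is a 0/0 indeterminate form.
Expand each to leading order near x = 0: numerator ~ 2·x/3, denominator ~ 5·x.
The limit of the ratio is 2/15.

Final answer: 2/15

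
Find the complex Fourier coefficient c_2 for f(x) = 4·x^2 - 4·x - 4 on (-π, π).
Compute the real Fourier coefficients first: a_2 = 4, b_2 = 4.
Then c_2 = (a_2 − i·b_2)/2 = 2 - 2·i.

Final answer: 2 - 2·i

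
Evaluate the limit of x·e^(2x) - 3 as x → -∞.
The product is a 0·∞ indeterminate form at x → -∞.
Rewrite the product as x / e^(-2x) (an ∞/∞ form) and apply L'Hôpital, or use the standard hierarchy e^(2|x|) ≫ |x| as x → -∞.
The indeterminate product → 0, so the limit = -3.

Final answer: -3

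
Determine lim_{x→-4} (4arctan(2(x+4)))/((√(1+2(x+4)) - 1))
Both numerator and denominator → 0 as x → -4; this is a 0/0 indeterminate form.
Expand each to leading order near x = -4: numerator ~ 8·(x + 4), denominator ~ (x + 4).
The limit of the ratio is 8.

Final answer: 8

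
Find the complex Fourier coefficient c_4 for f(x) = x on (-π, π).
Compute the real Fourier coefficients first: a_4 = 0, b_4 = -1/2.
Then c_4 = (a_4 − i·b_4)/2 = i/4.

Final answer: i/4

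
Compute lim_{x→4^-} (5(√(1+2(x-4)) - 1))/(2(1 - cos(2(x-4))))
Both numerator and denominator → 0 as x → 4^-; this is a 0/0 indeterminate form.
Expand each to leading order near x = 4: numerator ~ 5·(x - 4), denominator ~ 4·(x - 4)^2.
The limit of the ratio is -∞.

Final answer: -∞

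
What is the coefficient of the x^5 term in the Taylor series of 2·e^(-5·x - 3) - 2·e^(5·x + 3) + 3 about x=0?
Expand to order 5: 2·e^(-5·x - 3) - 2·e^(5·x + 3) + 3 = x^5·(-625·e^(3)/12 - 625·e^(-3)/12) + x^4·(-625·e^(3)/12 + 625·e^(-3)/12) + x^3·(-125·e^(3)/3 - 125·e^(-3)/3) + x^2·(-25·e^(3) + 25·e^(-3)) + x·(-10·e^(3) - 10·e^(-3)) - 2·e^(3) + 2·e^(-3) + 3 + O(x^6).
The coefficient of x^5 is -625·e^(3)/12 - 625·e^(-3)/12.

Final answer: -625·e^(3)/12 - 625·e^(-3)/12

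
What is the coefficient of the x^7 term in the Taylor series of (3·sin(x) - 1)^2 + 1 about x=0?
Expand to order 7: (3·sin(x) - 1)^2 + 1 = x^7/840 + 2·x^6/5 - x^5/20 - 3·x^4 + x^3 + 9·x^2 - 6·x + 2 + O(x^8).
The coefficient of x^7 is 1/840.

Final answer: 1/840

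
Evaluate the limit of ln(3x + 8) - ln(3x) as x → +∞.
This is an ∞ − ∞ indeterminate form.
Combine the logarithms: ln(3x+8) − ln(3x) = ln((3x+8)/(3x)) = ln(1 + 8/(3x)) → ln(1) = 0.
Limit = 0.

Final answer: 0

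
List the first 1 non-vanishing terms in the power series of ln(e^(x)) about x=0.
x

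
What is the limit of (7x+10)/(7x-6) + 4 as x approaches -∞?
Evaluate the dominant behaviour as x → -∞; each term tends to a finite value or vanishes.
Limit = 5.

Final answer: 5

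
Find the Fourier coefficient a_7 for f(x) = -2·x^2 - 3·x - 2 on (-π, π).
a_7 = (1/π) ∫_{-π}^{π} f(x)·cos(7x) dx.
Evaluate the integral (use parity and integration by parts as needed): a_7 = 8/49.

Final answer: 8/49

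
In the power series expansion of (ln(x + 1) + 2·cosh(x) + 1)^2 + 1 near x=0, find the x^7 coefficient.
Expand to order 7: (ln(x + 1) + 2·cosh(x) + 1)^2 + 1 = 779·x^7/1260 - 23·x^6/36 + 6·x^5/5 - x^4/12 + 3·x^3 + 4·x^2 + 6·x + 10 + O(x^8).
The coefficient of x^7 is 779/1260.

Final answer: 779/1260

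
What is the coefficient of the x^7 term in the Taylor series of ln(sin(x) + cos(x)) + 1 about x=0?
Expand to order 7: ln(sin(x) + cos(x)) + 1 = 244·x^7/315 - 32·x^6/45 + 2·x^5/3 - 2·x^4/3 + 2·x^3/3 - x^2 + x + 1 + O(x^8).
The coefficient of x^7 is 244/315.

Final answer: 244/315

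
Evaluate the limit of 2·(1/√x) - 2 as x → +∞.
Evaluate the dominant behaviour as x → +∞; each term tends to a finite value or vanishes.
Limit = -2.

Final answer: -2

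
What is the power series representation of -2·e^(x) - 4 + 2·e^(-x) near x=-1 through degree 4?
(-4·e - 2 + 2·e^(2))·e^(-1) + (-2·e^(2) - 2)·e^(-1)·(x + 1) + (-1 + e^(2))·e^(-1)·(x + 1)^2 + (-e^(2) - 1)·e^(-1)·(x + 1)^3/3 + (-1 + e^(2))·e^(-1)·(x + 1)^4/12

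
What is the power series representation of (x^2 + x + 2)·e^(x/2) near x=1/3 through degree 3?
22·e^(1/6)/9 + 26·e^(1/6)·(x - 1/3)/9 + 77·e^(1/6)·(x - 1/3)^2/36 + 41·e^(1/6)·(x - 1/3)^3/54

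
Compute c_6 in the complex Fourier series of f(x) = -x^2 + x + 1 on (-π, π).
Compute the real Fourier coefficients first: a_6 = -1/9, b_6 = -1/3.
Then c_6 = (a_6 − i·b_6)/2 = -1/18 + i/6.

Final answer: -1/18 + i/6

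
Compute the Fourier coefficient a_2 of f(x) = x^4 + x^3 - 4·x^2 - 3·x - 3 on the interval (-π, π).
a_2 = (1/π) ∫_{-π}^{π} f(x)·cos(2x) dx.
Evaluate the integral (use parity and integration by parts as needed): a_2 = -7 + 2·π^2.

Final answer: -7 + 2·π^2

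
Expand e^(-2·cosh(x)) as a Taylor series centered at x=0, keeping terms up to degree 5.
5·x^4·e^(-2)/12 - x^2·e^(-2) + e^(-2)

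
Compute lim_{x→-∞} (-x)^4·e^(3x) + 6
The product is a 0·∞ indeterminate form at x → -∞.
Rewrite the product as (-x)^4 / e^(-3x) (an ∞/∞ form) and apply L'Hôpital, or use the standard hierarchy e^(3|x|) ≫ |(-x)^4| as x → -∞.
The indeterminate product → 0, so the limit = 6.

Final answer: 6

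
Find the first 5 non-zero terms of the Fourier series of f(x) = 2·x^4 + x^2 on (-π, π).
(92 - 16·π^2)·cos(x) + (-5 + 4·π^2)·cos(2·x) + (20/27 - 16·π^2/9)·cos(3·x) + (-1/8 + π^2)·cos(4·x) + π^2/3 + 2·π^4/5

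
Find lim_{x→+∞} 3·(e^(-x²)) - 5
Evaluate the dominant behaviour as x → +∞; each term tends to a finite value or vanishes.
Limit = -5.

Final answer: -5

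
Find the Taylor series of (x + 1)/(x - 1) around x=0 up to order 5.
-2·x^5 - 2·x^4 - 2·x^3 - 2·x^2 - 2·x - 1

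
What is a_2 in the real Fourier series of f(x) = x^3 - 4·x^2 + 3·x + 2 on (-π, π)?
a_2 = (1/π) ∫_{-π}^{π} f(x)·cos(2x) dx.
Evaluate the integral (use parity and integration by parts as needed): a_2 = -4.

Final answer: -4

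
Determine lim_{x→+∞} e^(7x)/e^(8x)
This is an ∞/∞ indeterminate form as x → +∞.
Rewrite e^(7x)/e^(8x) = e^((7−8)x) = e^(-x); the exponent coefficient is -1 < 0 so e^(-x) → 0.
Limit = 0.

Final answer: 0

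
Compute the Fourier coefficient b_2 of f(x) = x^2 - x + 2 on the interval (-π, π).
b_2 = (1/π) ∫_{-π}^{π} f(x)·sin(2x) dx.
Evaluate the integral (use parity and integration by parts as needed): b_2 = 1.

Final answer: 1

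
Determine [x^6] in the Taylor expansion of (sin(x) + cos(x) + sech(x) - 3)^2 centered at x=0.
Expand to order 6: (sin(x) + cos(x) + sech(x) - 3)^2 = -17·x^6/60 + 49·x^5/60 + x^4/6 - 5·x^3/3 + 3·x^2 - 2·x + 1 + O(x^7).
The coefficient of x^6 is -17/60.

Final answer: -17/60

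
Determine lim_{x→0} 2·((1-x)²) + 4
Direct substitution at x = 0 gives 6.

Final answer: 6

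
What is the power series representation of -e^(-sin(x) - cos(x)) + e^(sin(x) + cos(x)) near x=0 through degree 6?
x^6·(17·e^(-1)/720 + 71·e/720) + x^5·(e^(-1)/60 + e/10) + x^4·(-5·e/24 - 5·e^(-1)/24) + x^3·(-e/2 + e^(-1)/2) - x^2·e^(-1) + x·(e^(-1) + e) - e^(-1) + e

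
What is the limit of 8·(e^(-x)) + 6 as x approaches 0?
Direct substitution at x = 0 gives 14.

Final answer: 14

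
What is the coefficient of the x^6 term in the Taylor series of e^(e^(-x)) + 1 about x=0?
Expand to order 6: e^(e^(-x)) + 1 = 203·e·x^6/720 - 13·e·x^5/30 + 5·e·x^4/8 - 5·e·x^3/6 + e·x^2 - e·x + 1 + e + O(x^7).
The coefficient of x^6 is 203·e/720.

Final answer: 203·e/720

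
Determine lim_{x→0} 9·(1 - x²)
Direct substitution at x = 0 gives 9.

Final answer: 9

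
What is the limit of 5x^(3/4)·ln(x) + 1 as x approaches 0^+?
The product is a 0·∞ indeterminate form at x → 0⁺.
Rewrite the product as 5·ln(x) / x^(-3/4) and apply L'Hôpital, or use the standard hierarchy x^(-3/4) ≫ |ln x| as x → 0⁺.
The indeterminate product → 0, so the limit = 1.

Final answer: 1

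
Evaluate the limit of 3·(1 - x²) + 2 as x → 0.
Direct substitution at x = 0 gives 5.

Final answer: 5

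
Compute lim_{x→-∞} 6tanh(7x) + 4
Evaluate the dominant behaviour as x → -∞; each term tends to a finite value or vanishes.
Limit = -2.

Final answer: -2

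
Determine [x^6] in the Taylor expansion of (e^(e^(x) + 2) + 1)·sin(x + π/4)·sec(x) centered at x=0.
Expand to order 6: (e^(e^(x) + 2) + 1)·sin(x + π/4)·sec(x) = 811·√(2)·x^6·e^(3)/1440 + x^5·(√(2)/15 + 61·√(2)·e^(3)/80) + 43·√(2)·x^4·e^(3)/48 + x^3·(√(2)/6 + 13·√(2)·e^(3)/12) + √(2)·x^2·e^(3) + x·(√(2)/2 + √(2)·e^(3)) + √(2)/2 + √(2)·e^(3)/2 + O(x^7).
The coefficient of x^6 is 811·√(2)·e^(3)/1440.

Final answer: 811·√(2)·e^(3)/1440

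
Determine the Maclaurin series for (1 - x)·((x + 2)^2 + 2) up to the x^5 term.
-x^3 - 3·x^2 - 2·x + 6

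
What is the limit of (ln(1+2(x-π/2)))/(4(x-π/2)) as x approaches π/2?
Both numerator and denominator → 0 as x → π/2; this is a 0/0 indeterminate form.
Expand each to leading order near x = π/2: numerator ~ 2·(x - π/2), denominator ~ 4·(x - π/2).
The limit of the ratio is 1/2.

Final answer: 1/2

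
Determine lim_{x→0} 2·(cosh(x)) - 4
Direct substitution at x = 0 gives -2.

Final answer: -2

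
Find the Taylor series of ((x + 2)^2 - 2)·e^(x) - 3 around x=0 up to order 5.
7·x^5/20 + 5·x^4/4 + 10·x^3/3 + 6·x^2 + 6·x - 1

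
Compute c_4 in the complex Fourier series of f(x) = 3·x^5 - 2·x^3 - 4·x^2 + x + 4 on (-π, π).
Compute the real Fourier coefficients first: a_4 = -1, b_4 = -3·π^4/2 - 101/64 + 23·π^2/8.
Then c_4 = (a_4 − i·b_4)/2 = -1/2 - 23·i·π^2/16 + 101·i/128 + 3·i·π^4/4.

Final answer: -1/2 - 23·i·π^2/16 + 101·i/128 + 3·i·π^4/4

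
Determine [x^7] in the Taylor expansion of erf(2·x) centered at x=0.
Expand to order 7: erf(2·x) = -128·x^7/(21·√(π)) + 32·x^5/(5·√(π)) - 16·x^3/(3·√(π)) + 4·x/√(π) + O(x^8).
The coefficient of x^7 is -128/(21·√(π)).

Final answer: -128/(21·√(π))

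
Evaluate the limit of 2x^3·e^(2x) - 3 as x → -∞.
The product is a 0·∞ indeterminate form at x → -∞.
Rewrite the product as 2x^3 / e^(-2x) (an ∞/∞ form) and apply L'Hôpital, or use the standard hierarchy e^(2|x|) ≫ |x^3| as x → -∞.
The indeterminate product → 0, so the limit = -3.

Final answer: -3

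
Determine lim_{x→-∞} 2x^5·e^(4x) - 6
The product is a 0·∞ indeterminate form at x → -∞.
Rewrite the product as 2x^5 / e^(-4x) (an ∞/∞ form) and apply L'Hôpital, or use the standard hierarchy e^(4|x|) ≫ |x^5| as x → -∞.
The indeterminate product → 0, so the limit = -6.

Final answer: -6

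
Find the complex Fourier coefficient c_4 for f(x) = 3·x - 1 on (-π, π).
Compute the real Fourier coefficients first: a_4 = 0, b_4 = -3/2.
Then c_4 = (a_4 − i·b_4)/2 = 3·i/4.

Final answer: 3·i/4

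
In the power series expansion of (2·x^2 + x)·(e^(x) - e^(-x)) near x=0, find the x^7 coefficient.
Expand to order 7: (2·x^2 + x)·(e^(x) - e^(-x)) = x^7/30 + x^6/60 + 2·x^5/3 + x^4/3 + 4·x^3 + 2·x^2 + O(x^8).
The coefficient of x^7 is 1/30.

Final answer: 1/30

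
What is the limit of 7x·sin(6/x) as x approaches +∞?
As x → +∞: let u = 6/x → 0⁺; then 7·x·sin(6/x) = 7·6·sin(u)/u → 7·6·1 = 42.
Limit = 42.

Final answer: 42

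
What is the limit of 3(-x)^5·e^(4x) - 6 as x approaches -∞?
The product is a 0·∞ indeterminate form at x → -∞.
Rewrite the product as 3(-x)^5 / e^(-4x) (an ∞/∞ form) and apply L'Hôpital, or use the standard hierarchy e^(4|x|) ≫ |(-x)^5| as x → -∞.
The indeterminate product → 0, so the limit = -6.

Final answer: -6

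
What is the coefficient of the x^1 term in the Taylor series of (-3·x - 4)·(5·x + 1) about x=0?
Expand to order 1: (-3·x - 4)·(5·x + 1) = -23·x - 4 + O(x^2).
The coefficient of x^1 is -23.

Final answer: -23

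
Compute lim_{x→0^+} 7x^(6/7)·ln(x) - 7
The product is a 0·∞ indeterminate form at x → 0⁺.
Rewrite the product as 7·ln(x) / x^(-6/7) and apply L'Hôpital, or use the standard hierarchy x^(-6/7) ≫ |ln x| as x → 0⁺.
The indeterminate product → 0, so the limit = -7.

Final answer: -7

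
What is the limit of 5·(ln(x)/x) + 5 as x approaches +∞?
Evaluate the dominant behaviour as x → +∞; each term tends to a finite value or vanishes.
Limit = 5.

Final answer: 5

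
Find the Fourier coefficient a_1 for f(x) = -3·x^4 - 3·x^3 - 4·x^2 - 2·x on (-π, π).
a_1 = (1/π) ∫_{-π}^{π} f(x)·cos(1x) dx.
Evaluate the integral (use parity and integration by parts as needed): a_1 = -128 + 24·π^2.

Final answer: -128 + 24·π^2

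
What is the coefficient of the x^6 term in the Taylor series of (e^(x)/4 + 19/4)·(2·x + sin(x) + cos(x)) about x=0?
Expand to order 6: (e^(x)/4 + 19/4)·(2·x + sin(x) + cos(x)) = -x^6/192 + 7·x^5/160 + 23·x^4/96 - 13·x^3/24 - 13·x^2/8 + 61·x/4 + 5 + O(x^7).
The coefficient of x^6 is -1/192.

Final answer: -1/192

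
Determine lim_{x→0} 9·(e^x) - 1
Direct substitution at x = 0 gives 8.

Final answer: 8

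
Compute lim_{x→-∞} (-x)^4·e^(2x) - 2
The product is a 0·∞ indeterminate form at x → -∞.
Rewrite the product as (-x)^4 / e^(-2x) (an ∞/∞ form) and apply L'Hôpital, or use the standard hierarchy e^(2|x|) ≫ |(-x)^4| as x → -∞.
The indeterminate product → 0, so the limit = -2.

Final answer: -2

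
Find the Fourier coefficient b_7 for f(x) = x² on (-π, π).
b_7 = (1/π) ∫_{-π}^{π} f(x)·sin(7x) dx.
Evaluate the integral (use parity and integration by parts as needed): b_7 = 0.

Final answer: 0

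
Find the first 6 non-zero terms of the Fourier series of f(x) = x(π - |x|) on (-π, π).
8·sin(x)/π + 8·sin(3·x)/(27·π) + 8·sin(5·x)/(125·π) + 8·sin(7·x)/(343·π) + 8·sin(9·x)/(729·π) + 8·sin(11·x)/(1331·π)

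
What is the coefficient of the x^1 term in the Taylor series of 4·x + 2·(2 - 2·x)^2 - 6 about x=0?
Expand to order 1: 4·x + 2·(2 - 2·x)^2 - 6 = 2 - 12·x + O(x^2).
The coefficient of x^1 is -12.

Final answer: -12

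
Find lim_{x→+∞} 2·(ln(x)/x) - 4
Evaluate the dominant behaviour as x → +∞; each term tends to a finite value or vanishes.
Limit = -4.

Final answer: -4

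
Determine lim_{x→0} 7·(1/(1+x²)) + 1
Direct substitution at x = 0 gives 8.

Final answer: 8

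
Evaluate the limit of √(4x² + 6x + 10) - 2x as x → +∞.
As x → +∞: multiply by the conjugate to get (6x+10)/(√(4x²+6x+10)+2x); the denominator ~ 4x, so the limit is 6/4 = 3/2.
Limit = 3/2.

Final answer: 3/2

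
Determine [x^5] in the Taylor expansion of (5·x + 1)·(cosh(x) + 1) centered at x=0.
Expand to order 5: (5·x + 1)·(cosh(x) + 1) = 5·x^5/24 + x^4/24 + 5·x^3/2 + x^2/2 + 10·x + 2 + O(x^6).
The coefficient of x^5 is 5/24.

Final answer: 5/24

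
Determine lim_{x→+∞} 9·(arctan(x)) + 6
Evaluate the dominant behaviour as x → +∞; each term tends to a finite value or vanishes.
Limit = 6 + 9·π/2.

Final answer: 6 + 9·π/2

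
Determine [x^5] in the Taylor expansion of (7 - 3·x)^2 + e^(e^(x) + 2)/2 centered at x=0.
Expand to order 5: (7 - 3·x)^2 + e^(e^(x) + 2)/2 = 13·x^5·e^(3)/60 + 5·x^4·e^(3)/16 + 5·x^3·e^(3)/12 + x^2·(9 + e^(3)/2) + x·(-42 + e^(3)/2) + e^(3)/2 + 49 + O(x^6).
The coefficient of x^5 is 13·e^(3)/60.

Final answer: 13·e^(3)/60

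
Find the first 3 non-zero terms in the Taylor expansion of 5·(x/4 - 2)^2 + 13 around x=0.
5·x^2/16 - 5·x + 33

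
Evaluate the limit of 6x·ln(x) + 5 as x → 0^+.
The product is a 0·∞ indeterminate form at x → 0⁺.
Rewrite the product as 6·ln(x) / x^(-1) and apply L'Hôpital, or use the standard hierarchy x^(-1) ≫ |ln x| as x → 0⁺.
The indeterminate product → 0, so the limit = 5.

Final answer: 5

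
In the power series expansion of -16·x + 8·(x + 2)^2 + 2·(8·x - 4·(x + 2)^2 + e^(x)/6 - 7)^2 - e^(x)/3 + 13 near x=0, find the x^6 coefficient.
Expand to order 6: -16·x + 8·(x + 2)^2 + 2·(8·x - 4·(x + 2)^2 + e^(x)/6 - 7)^2 - e^(x)/3 + 13 = -1117·x^6/6480 - 169·x^5/216 + 6299·x^4/216 + 6487·x^3/54 + 8789·x^2/18 + 6580·x/9 + 19573/18 + O(x^7).
The coefficient of x^6 is -1117/6480.

Final answer: -1117/6480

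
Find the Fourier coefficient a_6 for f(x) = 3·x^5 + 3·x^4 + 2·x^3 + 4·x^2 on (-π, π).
a_6 = (1/π) ∫_{-π}^{π} f(x)·cos(6x) dx.
Evaluate the integral (use parity and integration by parts as needed): a_6 = 1/3 + 2·π^2/3.

Final answer: 1/3 + 2·π^2/3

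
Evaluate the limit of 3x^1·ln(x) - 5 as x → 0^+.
The product is a 0·∞ indeterminate form at x → 0⁺.
Rewrite the product as 3·ln(x) / x^(-1) and apply L'Hôpital, or use the standard hierarchy x^(-1) ≫ |ln x| as x → 0⁺.
The indeterminate product → 0, so the limit = -5.

Final answer: -5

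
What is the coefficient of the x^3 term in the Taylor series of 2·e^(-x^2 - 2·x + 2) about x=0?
Expand to order 3: 2·e^(-x^2 - 2·x + 2) = 4·x^3·e^(2)/3 + 2·x^2·e^(2) - 4·x·e^(2) + 2·e^(2) + O(x^4).
The coefficient of x^3 is 4·e^(2)/3.

Final answer: 4·e^(2)/3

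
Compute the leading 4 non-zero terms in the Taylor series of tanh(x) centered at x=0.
-17·x^7/315 + 2·x^5/15 - x^3/3 + x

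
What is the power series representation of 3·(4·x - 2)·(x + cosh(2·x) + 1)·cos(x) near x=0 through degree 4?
-9·x^4/2 + 15·x^3 + 6·x^2 + 18·x - 12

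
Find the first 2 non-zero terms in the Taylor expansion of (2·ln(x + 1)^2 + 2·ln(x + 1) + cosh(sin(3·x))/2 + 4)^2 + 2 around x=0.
18·x + 89/4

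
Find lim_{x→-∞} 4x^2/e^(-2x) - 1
The quotient is an ∞/∞ indeterminate form as x → -∞.
Compare growth rates of the dominant terms (exponentials ≫ polynomials ≫ logarithms), or apply L'Hôpital's rule; the quotient → 0.
Adding the constant: 0 - 1 = -1. Limit = -1.

Final answer: -1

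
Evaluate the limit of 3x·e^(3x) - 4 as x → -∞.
The product is a 0·∞ indeterminate form at x → -∞.
Rewrite the product as 3x / e^(-3x) (an ∞/∞ form) and apply L'Hôpital, or use the standard hierarchy e^(3|x|) ≫ |x| as x → -∞.
The indeterminate product → 0, so the limit = -4.

Final answer: -4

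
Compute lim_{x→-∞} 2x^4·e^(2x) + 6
The product is a 0·∞ indeterminate form at x → -∞.
Rewrite the product as 2x^4 / e^(-2x) (an ∞/∞ form) and apply L'Hôpital, or use the standard hierarchy e^(2|x|) ≫ |x^4| as x → -∞.
The indeterminate product → 0, so the limit = 6.

Final answer: 6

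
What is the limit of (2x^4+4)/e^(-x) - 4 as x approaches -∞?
The quotient is an ∞/∞ indeterminate form as x → -∞.
Compare growth rates of the dominant terms (exponentials ≫ polynomials ≫ logarithms), or apply L'Hôpital's rule; the quotient → 0.
Adding the constant: 0 - 4 = -4. Limit = -4.

Final answer: -4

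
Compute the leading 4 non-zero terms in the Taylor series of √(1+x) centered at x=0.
x^3/16 - x^2/8 + x/2 + 1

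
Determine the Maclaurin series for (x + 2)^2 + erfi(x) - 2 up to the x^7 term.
x^7/(21·√(π)) + x^5/(5·√(π)) + 2·x^3/(3·√(π)) + x^2 + x·(2/√(π) + 4) + 2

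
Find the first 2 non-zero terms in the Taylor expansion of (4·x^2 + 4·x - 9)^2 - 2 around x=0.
79 - 72·x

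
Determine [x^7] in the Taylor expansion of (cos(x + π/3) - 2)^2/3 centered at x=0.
Expand to order 7: (cos(x + π/3) - 2)^2/3 = √(3)·x^7/504 + x^6/120 - √(3)·x^5/60 - x^4/12 + x^2/2 + √(3)·x/2 + 3/4 + O(x^8).
The coefficient of x^7 is √(3)/504.

Final answer: √(3)/504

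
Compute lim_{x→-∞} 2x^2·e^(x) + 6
The product is a 0·∞ indeterminate form at x → -∞.
Rewrite the product as 2x^2 / e^(-x) (an ∞/∞ form) and apply L'Hôpital, or use the standard hierarchy e^(|x|) ≫ |x^2| as x → -∞.
The indeterminate product → 0, so the limit = 6.

Final answer: 6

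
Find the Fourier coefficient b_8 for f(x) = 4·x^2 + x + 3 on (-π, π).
b_8 = (1/π) ∫_{-π}^{π} f(x)·sin(8x) dx.
Evaluate the integral (use parity and integration by parts as needed): b_8 = -1/4.

Final answer: -1/4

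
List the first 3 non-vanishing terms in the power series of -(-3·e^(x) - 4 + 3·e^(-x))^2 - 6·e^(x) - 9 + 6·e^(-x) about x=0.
-36·x^2 - 60·x - 25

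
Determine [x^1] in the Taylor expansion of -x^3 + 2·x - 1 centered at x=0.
Expand to order 1: -x^3 + 2·x - 1 = 2·x - 1 + O(x^2).
The coefficient of x^1 is 2.

Final answer: 2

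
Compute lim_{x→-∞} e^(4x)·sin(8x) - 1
Evaluate the dominant behaviour as x → -∞; each term tends to a finite value or vanishes.
Limit = -1.

Final answer: -1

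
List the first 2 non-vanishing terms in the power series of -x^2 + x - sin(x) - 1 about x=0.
-x^2 - 1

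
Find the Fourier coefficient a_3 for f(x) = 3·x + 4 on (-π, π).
a_3 = (1/π) ∫_{-π}^{π} f(x)·cos(3x) dx.
Evaluate the integral (use parity and integration by parts as needed): a_3 = 0.

Final answer: 0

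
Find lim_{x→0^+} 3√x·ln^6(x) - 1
The product is a 0·∞ indeterminate form at x → 0⁺.
Rewrite the product as 3·ln^6(x) / x^(-1/2) and apply L'Hôpital, or use the standard hierarchy x^(-1/2) ≫ |ln x|^6 as x → 0⁺.
The indeterminate product → 0, so the limit = -1.

Final answer: -1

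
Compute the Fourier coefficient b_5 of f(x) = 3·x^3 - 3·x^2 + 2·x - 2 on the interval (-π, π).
b_5 = (1/π) ∫_{-π}^{π} f(x)·sin(5x) dx.
Evaluate the integral (use parity and integration by parts as needed): b_5 = 64/125 + 6·π^2/5.

Final answer: 64/125 + 6·π^2/5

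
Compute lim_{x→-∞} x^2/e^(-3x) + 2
The quotient is an ∞/∞ indeterminate form as x → -∞.
Compare growth rates of the dominant terms (exponentials ≫ polynomials ≫ logarithms), or apply L'Hôpital's rule; the quotient → 0.
Adding the constant: 0 + 2 = 2. Limit = 2.

Final answer: 2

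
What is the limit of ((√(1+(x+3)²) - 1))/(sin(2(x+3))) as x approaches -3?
Both numerator and denominator → 0 as x → -3; this is a 0/0 indeterminate form.
Expand each to leading order near x = -3: numerator ~ (x + 3)^2/2, denominator ~ 2·(x + 3).
The limit of the ratio is 0.

Final answer: 0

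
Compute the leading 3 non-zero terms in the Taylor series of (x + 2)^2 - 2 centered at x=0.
x^2 + 4·x + 2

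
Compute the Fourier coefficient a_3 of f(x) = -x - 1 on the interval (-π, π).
a_3 = (1/π) ∫_{-π}^{π} f(x)·cos(3x) dx.
Evaluate the integral (use parity and integration by parts as needed): a_3 = 0.

Final answer: 0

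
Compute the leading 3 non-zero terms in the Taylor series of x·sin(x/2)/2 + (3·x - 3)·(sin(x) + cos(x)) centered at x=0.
-x^3 + 19·x^2/4 - 3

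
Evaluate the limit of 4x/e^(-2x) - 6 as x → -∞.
The quotient is an ∞/∞ indeterminate form as x → -∞.
Compare growth rates of the dominant terms (exponentials ≫ polynomials ≫ logarithms), or apply L'Hôpital's rule; the quotient → 0.
Adding the constant: 0 - 6 = -6. Limit = -6.

Final answer: -6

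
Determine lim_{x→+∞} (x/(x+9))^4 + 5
As x → +∞: x/(x+9) = 1/(1 + 9/x) → 1, and the 4th power of a limit-1 base also → 1; with the additive constant, 1 + 5 = 6.
Limit = 6.

Final answer: 6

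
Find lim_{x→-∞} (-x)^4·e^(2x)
This is a 0·∞ indeterminate form at x → -∞.
Rewrite the product as (-x)^4 / e^(-2x) (an ∞/∞ form) and apply L'Hôpital, or use the standard hierarchy e^(2|x|) ≫ |(-x)^4| as x → -∞.
The indeterminate product → 0, so the limit = 0.

Final answer: 0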